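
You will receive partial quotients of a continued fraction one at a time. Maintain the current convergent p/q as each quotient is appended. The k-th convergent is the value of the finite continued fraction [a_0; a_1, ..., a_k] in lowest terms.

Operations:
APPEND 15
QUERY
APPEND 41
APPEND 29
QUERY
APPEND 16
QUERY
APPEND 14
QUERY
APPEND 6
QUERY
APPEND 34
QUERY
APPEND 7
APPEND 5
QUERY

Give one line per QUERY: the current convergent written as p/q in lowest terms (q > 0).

APPEND 15: p_0 = 15·1 + 0 = 15, q_0 = 15·0 + 1 = 1 → 15/1
APPEND 41: p_1 = 41·15 + 1 = 616, q_1 = 41·1 + 0 = 41 → 616/41
APPEND 29: p_2 = 29·616 + 15 = 17879, q_2 = 29·41 + 1 = 1190 → 17879/1190
APPEND 16: p_3 = 16·17879 + 616 = 286680, q_3 = 16·1190 + 41 = 19081 → 286680/19081
APPEND 14: p_4 = 14·286680 + 17879 = 4031399, q_4 = 14·19081 + 1190 = 268324 → 4031399/268324
APPEND 6: p_5 = 6·4031399 + 286680 = 24475074, q_5 = 6·268324 + 19081 = 1629025 → 24475074/1629025
APPEND 34: p_6 = 34·24475074 + 4031399 = 836183915, q_6 = 34·1629025 + 268324 = 55655174 → 836183915/55655174
APPEND 7: p_7 = 7·836183915 + 24475074 = 5877762479, q_7 = 7·55655174 + 1629025 = 391215243 → 5877762479/391215243
APPEND 5: p_8 = 5·5877762479 + 836183915 = 30224996310, q_8 = 5·391215243 + 55655174 = 2011731389 → 30224996310/2011731389

15/1
17879/1190
286680/19081
4031399/268324
24475074/1629025
836183915/55655174
30224996310/2011731389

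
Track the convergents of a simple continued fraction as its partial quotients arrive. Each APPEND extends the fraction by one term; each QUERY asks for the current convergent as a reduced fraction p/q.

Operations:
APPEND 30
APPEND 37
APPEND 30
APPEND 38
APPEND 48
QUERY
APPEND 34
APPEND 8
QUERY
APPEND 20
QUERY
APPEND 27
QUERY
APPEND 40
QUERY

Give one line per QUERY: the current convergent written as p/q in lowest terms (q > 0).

APPEND 30: p_0 = 30·1 + 0 = 30, q_0 = 30·0 + 1 = 1 → 30/1
APPEND 37: p_1 = 37·30 + 1 = 1111, q_1 = 37·1 + 0 = 37 → 1111/37
APPEND 30: p_2 = 30·1111 + 30 = 33360, q_2 = 30·37 + 1 = 1111 → 33360/1111
APPEND 38: p_3 = 38·33360 + 1111 = 1268791, q_3 = 38·1111 + 37 = 42255 → 1268791/42255
APPEND 48: p_4 = 48·1268791 + 33360 = 60935328, q_4 = 48·42255 + 1111 = 2029351 → 60935328/2029351
APPEND 34: p_5 = 34·60935328 + 1268791 = 2073069943, q_5 = 34·2029351 + 42255 = 69040189 → 2073069943/69040189
APPEND 8: p_6 = 8·2073069943 + 60935328 = 16645494872, q_6 = 8·69040189 + 2029351 = 554350863 → 16645494872/554350863
APPEND 20: p_7 = 20·16645494872 + 2073069943 = 334982967383, q_7 = 20·554350863 + 69040189 = 11156057449 → 334982967383/11156057449
APPEND 27: p_8 = 27·334982967383 + 16645494872 = 9061185614213, q_8 = 27·11156057449 + 554350863 = 301767901986 → 9061185614213/301767901986
APPEND 40: p_9 = 40·9061185614213 + 334982967383 = 362782407535903, q_9 = 40·301767901986 + 11156057449 = 12081872136889 → 362782407535903/12081872136889

60935328/2029351
16645494872/554350863
334982967383/11156057449
9061185614213/301767901986
362782407535903/12081872136889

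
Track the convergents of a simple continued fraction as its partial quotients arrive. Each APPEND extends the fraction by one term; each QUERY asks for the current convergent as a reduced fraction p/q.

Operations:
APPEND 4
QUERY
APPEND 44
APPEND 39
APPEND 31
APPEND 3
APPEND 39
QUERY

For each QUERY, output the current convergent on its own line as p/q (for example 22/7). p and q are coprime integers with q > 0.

4/1
25556065/6352941

APPEND 4: p_0 = 4·1 + 0 = 4, q_0 = 4·0 + 1 = 1 → 4/1
APPEND 44: p_1 = 44·4 + 1 = 177, q_1 = 44·1 + 0 = 44 → 177/44
APPEND 39: p_2 = 39·177 + 4 = 6907, q_2 = 39·44 + 1 = 1717 → 6907/1717
APPEND 31: p_3 = 31·6907 + 177 = 214294, q_3 = 31·1717 + 44 = 53271 → 214294/53271
APPEND 3: p_4 = 3·214294 + 6907 = 649789, q_4 = 3·53271 + 1717 = 161530 → 649789/161530
APPEND 39: p_5 = 39·649789 + 214294 = 25556065, q_5 = 39·161530 + 53271 = 6352941 → 25556065/6352941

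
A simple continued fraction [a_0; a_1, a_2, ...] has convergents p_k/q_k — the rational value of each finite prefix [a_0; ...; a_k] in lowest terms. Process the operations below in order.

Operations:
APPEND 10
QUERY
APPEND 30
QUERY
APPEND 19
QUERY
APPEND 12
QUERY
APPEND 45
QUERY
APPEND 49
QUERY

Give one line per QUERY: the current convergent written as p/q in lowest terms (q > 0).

APPEND 10: p_0 = 10·1 + 0 = 10, q_0 = 10·0 + 1 = 1 → 10/1
APPEND 30: p_1 = 30·10 + 1 = 301, q_1 = 30·1 + 0 = 30 → 301/30
APPEND 19: p_2 = 19·301 + 10 = 5729, q_2 = 19·30 + 1 = 571 → 5729/571
APPEND 12: p_3 = 12·5729 + 301 = 69049, q_3 = 12·571 + 30 = 6882 → 69049/6882
APPEND 45: p_4 = 45·69049 + 5729 = 3112934, q_4 = 45·6882 + 571 = 310261 → 3112934/310261
APPEND 49: p_5 = 49·3112934 + 69049 = 152602815, q_5 = 49·310261 + 6882 = 15209671 → 152602815/15209671

10/1
301/30
5729/571
69049/6882
3112934/310261
152602815/15209671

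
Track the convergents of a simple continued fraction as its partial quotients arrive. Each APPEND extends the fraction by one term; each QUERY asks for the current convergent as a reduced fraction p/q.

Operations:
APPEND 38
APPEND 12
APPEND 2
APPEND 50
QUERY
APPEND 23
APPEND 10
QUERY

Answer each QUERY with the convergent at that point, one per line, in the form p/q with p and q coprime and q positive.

48057/1262
11110687/291772

APPEND 38: p_0 = 38·1 + 0 = 38, q_0 = 38·0 + 1 = 1 → 38/1
APPEND 12: p_1 = 12·38 + 1 = 457, q_1 = 12·1 + 0 = 12 → 457/12
APPEND 2: p_2 = 2·457 + 38 = 952, q_2 = 2·12 + 1 = 25 → 952/25
APPEND 50: p_3 = 50·952 + 457 = 48057, q_3 = 50·25 + 12 = 1262 → 48057/1262
APPEND 23: p_4 = 23·48057 + 952 = 1106263, q_4 = 23·1262 + 25 = 29051 → 1106263/29051
APPEND 10: p_5 = 10·1106263 + 48057 = 11110687, q_5 = 10·29051 + 1262 = 291772 → 11110687/291772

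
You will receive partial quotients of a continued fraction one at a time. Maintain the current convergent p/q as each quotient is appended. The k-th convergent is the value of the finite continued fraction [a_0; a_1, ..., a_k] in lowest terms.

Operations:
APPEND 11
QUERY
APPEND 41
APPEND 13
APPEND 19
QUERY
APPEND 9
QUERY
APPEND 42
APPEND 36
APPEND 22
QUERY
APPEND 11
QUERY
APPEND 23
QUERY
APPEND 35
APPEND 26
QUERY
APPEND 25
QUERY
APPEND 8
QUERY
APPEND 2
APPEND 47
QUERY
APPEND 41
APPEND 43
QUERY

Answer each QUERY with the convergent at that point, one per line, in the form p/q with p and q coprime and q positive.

APPEND 11: p_0 = 11·1 + 0 = 11, q_0 = 11·0 + 1 = 1 → 11/1
APPEND 41: p_1 = 41·11 + 1 = 452, q_1 = 41·1 + 0 = 41 → 452/41
APPEND 13: p_2 = 13·452 + 11 = 5887, q_2 = 13·41 + 1 = 534 → 5887/534
APPEND 19: p_3 = 19·5887 + 452 = 112305, q_3 = 19·534 + 41 = 10187 → 112305/10187
APPEND 9: p_4 = 9·112305 + 5887 = 1016632, q_4 = 9·10187 + 534 = 92217 → 1016632/92217
APPEND 42: p_5 = 42·1016632 + 112305 = 42810849, q_5 = 42·92217 + 10187 = 3883301 → 42810849/3883301
APPEND 36: p_6 = 36·42810849 + 1016632 = 1542207196, q_6 = 36·3883301 + 92217 = 139891053 → 1542207196/139891053
APPEND 22: p_7 = 22·1542207196 + 42810849 = 33971369161, q_7 = 22·139891053 + 3883301 = 3081486467 → 33971369161/3081486467
APPEND 11: p_8 = 11·33971369161 + 1542207196 = 375227267967, q_8 = 11·3081486467 + 139891053 = 34036242190 → 375227267967/34036242190
APPEND 23: p_9 = 23·375227267967 + 33971369161 = 8664198532402, q_9 = 23·34036242190 + 3081486467 = 785915056837 → 8664198532402/785915056837
APPEND 35: p_10 = 35·8664198532402 + 375227267967 = 303622175902037, q_10 = 35·785915056837 + 34036242190 = 27541063231485 → 303622175902037/27541063231485
APPEND 26: p_11 = 26·303622175902037 + 8664198532402 = 7902840771985364, q_11 = 26·27541063231485 + 785915056837 = 716853559075447 → 7902840771985364/716853559075447
APPEND 25: p_12 = 25·7902840771985364 + 303622175902037 = 197874641475536137, q_12 = 25·716853559075447 + 27541063231485 = 17948880040117660 → 197874641475536137/17948880040117660
APPEND 8: p_13 = 8·197874641475536137 + 7902840771985364 = 1590899972576274460, q_13 = 8·17948880040117660 + 716853559075447 = 144307893880016727 → 1590899972576274460/144307893880016727
APPEND 2: p_14 = 2·1590899972576274460 + 197874641475536137 = 3379674586628085057, q_14 = 2·144307893880016727 + 17948880040117660 = 306564667800151114 → 3379674586628085057/306564667800151114
APPEND 47: p_15 = 47·3379674586628085057 + 1590899972576274460 = 160435605544096272139, q_15 = 47·306564667800151114 + 144307893880016727 = 14552847280487119085 → 160435605544096272139/14552847280487119085
APPEND 41: p_16 = 41·160435605544096272139 + 3379674586628085057 = 6581239501894575242756, q_16 = 41·14552847280487119085 + 306564667800151114 = 596973303167772033599 → 6581239501894575242756/596973303167772033599
APPEND 43: p_17 = 43·6581239501894575242756 + 160435605544096272139 = 283153734187010831710647, q_17 = 43·596973303167772033599 + 14552847280487119085 = 25684404883494684563842 → 283153734187010831710647/25684404883494684563842

11/1
112305/10187
1016632/92217
33971369161/3081486467
375227267967/34036242190
8664198532402/785915056837
7902840771985364/716853559075447
197874641475536137/17948880040117660
1590899972576274460/144307893880016727
160435605544096272139/14552847280487119085
283153734187010831710647/25684404883494684563842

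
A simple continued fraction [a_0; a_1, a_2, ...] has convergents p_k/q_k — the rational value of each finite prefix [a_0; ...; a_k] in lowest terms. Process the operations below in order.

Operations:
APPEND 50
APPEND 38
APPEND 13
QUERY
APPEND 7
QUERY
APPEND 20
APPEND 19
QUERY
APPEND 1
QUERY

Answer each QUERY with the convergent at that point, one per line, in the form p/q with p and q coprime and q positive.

24763/495
175242/3503
67237699/1344048
70767302/1414603

APPEND 50: p_0 = 50·1 + 0 = 50, q_0 = 50·0 + 1 = 1 → 50/1
APPEND 38: p_1 = 38·50 + 1 = 1901, q_1 = 38·1 + 0 = 38 → 1901/38
APPEND 13: p_2 = 13·1901 + 50 = 24763, q_2 = 13·38 + 1 = 495 → 24763/495
APPEND 7: p_3 = 7·24763 + 1901 = 175242, q_3 = 7·495 + 38 = 3503 → 175242/3503
APPEND 20: p_4 = 20·175242 + 24763 = 3529603, q_4 = 20·3503 + 495 = 70555 → 3529603/70555
APPEND 19: p_5 = 19·3529603 + 175242 = 67237699, q_5 = 19·70555 + 3503 = 1344048 → 67237699/1344048
APPEND 1: p_6 = 1·67237699 + 3529603 = 70767302, q_6 = 1·1344048 + 70555 = 1414603 → 70767302/1414603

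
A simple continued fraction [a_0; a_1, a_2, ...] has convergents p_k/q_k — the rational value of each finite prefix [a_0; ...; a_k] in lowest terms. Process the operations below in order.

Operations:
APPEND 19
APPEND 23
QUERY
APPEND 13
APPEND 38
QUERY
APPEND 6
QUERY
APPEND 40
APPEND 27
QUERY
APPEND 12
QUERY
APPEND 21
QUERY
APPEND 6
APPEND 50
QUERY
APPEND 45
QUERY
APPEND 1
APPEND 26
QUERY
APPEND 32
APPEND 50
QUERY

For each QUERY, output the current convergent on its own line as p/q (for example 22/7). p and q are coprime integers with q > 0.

APPEND 19: p_0 = 19·1 + 0 = 19, q_0 = 19·0 + 1 = 1 → 19/1
APPEND 23: p_1 = 23·19 + 1 = 438, q_1 = 23·1 + 0 = 23 → 438/23
APPEND 13: p_2 = 13·438 + 19 = 5713, q_2 = 13·23 + 1 = 300 → 5713/300
APPEND 38: p_3 = 38·5713 + 438 = 217532, q_3 = 38·300 + 23 = 11423 → 217532/11423
APPEND 6: p_4 = 6·217532 + 5713 = 1310905, q_4 = 6·11423 + 300 = 68838 → 1310905/68838
APPEND 40: p_5 = 40·1310905 + 217532 = 52653732, q_5 = 40·68838 + 11423 = 2764943 → 52653732/2764943
APPEND 27: p_6 = 27·52653732 + 1310905 = 1422961669, q_6 = 27·2764943 + 68838 = 74722299 → 1422961669/74722299
APPEND 12: p_7 = 12·1422961669 + 52653732 = 17128193760, q_7 = 12·74722299 + 2764943 = 899432531 → 17128193760/899432531
APPEND 21: p_8 = 21·17128193760 + 1422961669 = 361115030629, q_8 = 21·899432531 + 74722299 = 18962805450 → 361115030629/18962805450
APPEND 6: p_9 = 6·361115030629 + 17128193760 = 2183818377534, q_9 = 6·18962805450 + 899432531 = 114676265231 → 2183818377534/114676265231
APPEND 50: p_10 = 50·2183818377534 + 361115030629 = 109552033907329, q_10 = 50·114676265231 + 18962805450 = 5752776067000 → 109552033907329/5752776067000
APPEND 45: p_11 = 45·109552033907329 + 2183818377534 = 4932025344207339, q_11 = 45·5752776067000 + 114676265231 = 258989599280231 → 4932025344207339/258989599280231
APPEND 1: p_12 = 1·4932025344207339 + 109552033907329 = 5041577378114668, q_12 = 1·258989599280231 + 5752776067000 = 264742375347231 → 5041577378114668/264742375347231
APPEND 26: p_13 = 26·5041577378114668 + 4932025344207339 = 136013037175188707, q_13 = 26·264742375347231 + 258989599280231 = 7142291358308237 → 136013037175188707/7142291358308237
APPEND 32: p_14 = 32·136013037175188707 + 5041577378114668 = 4357458766984153292, q_14 = 32·7142291358308237 + 264742375347231 = 228818065841210815 → 4357458766984153292/228818065841210815
APPEND 50: p_15 = 50·4357458766984153292 + 136013037175188707 = 218008951386382853307, q_15 = 50·228818065841210815 + 7142291358308237 = 11448045583418848987 → 218008951386382853307/11448045583418848987

438/23
217532/11423
1310905/68838
1422961669/74722299
17128193760/899432531
361115030629/18962805450
109552033907329/5752776067000
4932025344207339/258989599280231
136013037175188707/7142291358308237
218008951386382853307/11448045583418848987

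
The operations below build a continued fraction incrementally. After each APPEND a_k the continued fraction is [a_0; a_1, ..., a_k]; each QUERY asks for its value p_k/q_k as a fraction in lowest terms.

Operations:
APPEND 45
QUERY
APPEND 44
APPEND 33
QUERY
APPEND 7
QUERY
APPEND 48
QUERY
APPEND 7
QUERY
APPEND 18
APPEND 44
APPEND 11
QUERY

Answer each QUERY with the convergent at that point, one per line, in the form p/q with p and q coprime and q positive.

APPEND 45: p_0 = 45·1 + 0 = 45, q_0 = 45·0 + 1 = 1 → 45/1
APPEND 44: p_1 = 44·45 + 1 = 1981, q_1 = 44·1 + 0 = 44 → 1981/44
APPEND 33: p_2 = 33·1981 + 45 = 65418, q_2 = 33·44 + 1 = 1453 → 65418/1453
APPEND 7: p_3 = 7·65418 + 1981 = 459907, q_3 = 7·1453 + 44 = 10215 → 459907/10215
APPEND 48: p_4 = 48·459907 + 65418 = 22140954, q_4 = 48·10215 + 1453 = 491773 → 22140954/491773
APPEND 7: p_5 = 7·22140954 + 459907 = 155446585, q_5 = 7·491773 + 10215 = 3452626 → 155446585/3452626
APPEND 18: p_6 = 18·155446585 + 22140954 = 2820179484, q_6 = 18·3452626 + 491773 = 62639041 → 2820179484/62639041
APPEND 44: p_7 = 44·2820179484 + 155446585 = 124243343881, q_7 = 44·62639041 + 3452626 = 2759570430 → 124243343881/2759570430
APPEND 11: p_8 = 11·124243343881 + 2820179484 = 1369496962175, q_8 = 11·2759570430 + 62639041 = 30417913771 → 1369496962175/30417913771

45/1
65418/1453
459907/10215
22140954/491773
155446585/3452626
1369496962175/30417913771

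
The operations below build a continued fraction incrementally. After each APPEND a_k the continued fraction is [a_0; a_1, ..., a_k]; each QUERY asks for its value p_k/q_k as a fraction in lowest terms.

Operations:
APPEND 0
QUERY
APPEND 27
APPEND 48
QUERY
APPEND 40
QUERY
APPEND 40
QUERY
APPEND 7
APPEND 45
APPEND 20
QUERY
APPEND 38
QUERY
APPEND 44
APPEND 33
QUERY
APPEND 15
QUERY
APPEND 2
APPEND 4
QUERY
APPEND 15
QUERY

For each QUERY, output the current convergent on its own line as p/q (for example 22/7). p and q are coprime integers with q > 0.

0/1
48/1297
1921/51907
76888/2077577
488201197/13191597886
18576028539/501939569815
27007080106668/729753517671433
405924035056933/10968401297741241
3761344635939069/101634625750356901
57259024689306569/1547185942368507430

APPEND 0: p_0 = 0·1 + 0 = 0, q_0 = 0·0 + 1 = 1 → 0/1
APPEND 27: p_1 = 27·0 + 1 = 1, q_1 = 27·1 + 0 = 27 → 1/27
APPEND 48: p_2 = 48·1 + 0 = 48, q_2 = 48·27 + 1 = 1297 → 48/1297
APPEND 40: p_3 = 40·48 + 1 = 1921, q_3 = 40·1297 + 27 = 51907 → 1921/51907
APPEND 40: p_4 = 40·1921 + 48 = 76888, q_4 = 40·51907 + 1297 = 2077577 → 76888/2077577
APPEND 7: p_5 = 7·76888 + 1921 = 540137, q_5 = 7·2077577 + 51907 = 14594946 → 540137/14594946
APPEND 45: p_6 = 45·540137 + 76888 = 24383053, q_6 = 45·14594946 + 2077577 = 658850147 → 24383053/658850147
APPEND 20: p_7 = 20·24383053 + 540137 = 488201197, q_7 = 20·658850147 + 14594946 = 13191597886 → 488201197/13191597886
APPEND 38: p_8 = 38·488201197 + 24383053 = 18576028539, q_8 = 38·13191597886 + 658850147 = 501939569815 → 18576028539/501939569815
APPEND 44: p_9 = 44·18576028539 + 488201197 = 817833456913, q_9 = 44·501939569815 + 13191597886 = 22098532669746 → 817833456913/22098532669746
APPEND 33: p_10 = 33·817833456913 + 18576028539 = 27007080106668, q_10 = 33·22098532669746 + 501939569815 = 729753517671433 → 27007080106668/729753517671433
APPEND 15: p_11 = 15·27007080106668 + 817833456913 = 405924035056933, q_11 = 15·729753517671433 + 22098532669746 = 10968401297741241 → 405924035056933/10968401297741241
APPEND 2: p_12 = 2·405924035056933 + 27007080106668 = 838855150220534, q_12 = 2·10968401297741241 + 729753517671433 = 22666556113153915 → 838855150220534/22666556113153915
APPEND 4: p_13 = 4·838855150220534 + 405924035056933 = 3761344635939069, q_13 = 4·22666556113153915 + 10968401297741241 = 101634625750356901 → 3761344635939069/101634625750356901
APPEND 15: p_14 = 15·3761344635939069 + 838855150220534 = 57259024689306569, q_14 = 15·101634625750356901 + 22666556113153915 = 1547185942368507430 → 57259024689306569/1547185942368507430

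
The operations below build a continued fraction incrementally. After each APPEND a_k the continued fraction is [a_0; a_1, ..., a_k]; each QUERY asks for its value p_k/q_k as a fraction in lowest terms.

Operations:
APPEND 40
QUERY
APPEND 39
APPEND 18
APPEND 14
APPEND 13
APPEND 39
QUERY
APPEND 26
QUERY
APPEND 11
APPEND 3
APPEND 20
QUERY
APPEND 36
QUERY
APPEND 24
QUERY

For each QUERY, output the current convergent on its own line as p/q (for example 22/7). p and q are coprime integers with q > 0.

40/1
202007826/5046965
5257373023/131350246
3645167236279/91070884851
131405377212304/3283032903895
3157374220331575/78883860578331

APPEND 40: p_0 = 40·1 + 0 = 40, q_0 = 40·0 + 1 = 1 → 40/1
APPEND 39: p_1 = 39·40 + 1 = 1561, q_1 = 39·1 + 0 = 39 → 1561/39
APPEND 18: p_2 = 18·1561 + 40 = 28138, q_2 = 18·39 + 1 = 703 → 28138/703
APPEND 14: p_3 = 14·28138 + 1561 = 395493, q_3 = 14·703 + 39 = 9881 → 395493/9881
APPEND 13: p_4 = 13·395493 + 28138 = 5169547, q_4 = 13·9881 + 703 = 129156 → 5169547/129156
APPEND 39: p_5 = 39·5169547 + 395493 = 202007826, q_5 = 39·129156 + 9881 = 5046965 → 202007826/5046965
APPEND 26: p_6 = 26·202007826 + 5169547 = 5257373023, q_6 = 26·5046965 + 129156 = 131350246 → 5257373023/131350246
APPEND 11: p_7 = 11·5257373023 + 202007826 = 58033111079, q_7 = 11·131350246 + 5046965 = 1449899671 → 58033111079/1449899671
APPEND 3: p_8 = 3·58033111079 + 5257373023 = 179356706260, q_8 = 3·1449899671 + 131350246 = 4481049259 → 179356706260/4481049259
APPEND 20: p_9 = 20·179356706260 + 58033111079 = 3645167236279, q_9 = 20·4481049259 + 1449899671 = 91070884851 → 3645167236279/91070884851
APPEND 36: p_10 = 36·3645167236279 + 179356706260 = 131405377212304, q_10 = 36·91070884851 + 4481049259 = 3283032903895 → 131405377212304/3283032903895
APPEND 24: p_11 = 24·131405377212304 + 3645167236279 = 3157374220331575, q_11 = 24·3283032903895 + 91070884851 = 78883860578331 → 3157374220331575/78883860578331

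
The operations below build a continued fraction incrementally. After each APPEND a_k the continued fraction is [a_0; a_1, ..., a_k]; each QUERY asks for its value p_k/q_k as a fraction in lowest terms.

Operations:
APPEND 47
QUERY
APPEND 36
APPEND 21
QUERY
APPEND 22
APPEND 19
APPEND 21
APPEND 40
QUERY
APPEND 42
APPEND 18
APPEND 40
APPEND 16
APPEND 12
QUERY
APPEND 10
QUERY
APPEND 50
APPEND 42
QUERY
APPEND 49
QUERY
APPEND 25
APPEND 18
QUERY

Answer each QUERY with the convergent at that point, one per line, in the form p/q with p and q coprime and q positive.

47/1
35600/757
12603140567/267993747
73913765678788610/1571705632721803
745265272316915703/15847354219006991
1568906715296349013623/33361302850708003817
76913766226902626241287/1635497779101275258386
34716348889208418717065651/738210001825987885600792

APPEND 47: p_0 = 47·1 + 0 = 47, q_0 = 47·0 + 1 = 1 → 47/1
APPEND 36: p_1 = 36·47 + 1 = 1693, q_1 = 36·1 + 0 = 36 → 1693/36
APPEND 21: p_2 = 21·1693 + 47 = 35600, q_2 = 21·36 + 1 = 757 → 35600/757
APPEND 22: p_3 = 22·35600 + 1693 = 784893, q_3 = 22·757 + 36 = 16690 → 784893/16690
APPEND 19: p_4 = 19·784893 + 35600 = 14948567, q_4 = 19·16690 + 757 = 317867 → 14948567/317867
APPEND 21: p_5 = 21·14948567 + 784893 = 314704800, q_5 = 21·317867 + 16690 = 6691897 → 314704800/6691897
APPEND 40: p_6 = 40·314704800 + 14948567 = 12603140567, q_6 = 40·6691897 + 317867 = 267993747 → 12603140567/267993747
APPEND 42: p_7 = 42·12603140567 + 314704800 = 529646608614, q_7 = 42·267993747 + 6691897 = 11262429271 → 529646608614/11262429271
APPEND 18: p_8 = 18·529646608614 + 12603140567 = 9546242095619, q_8 = 18·11262429271 + 267993747 = 202991720625 → 9546242095619/202991720625
APPEND 40: p_9 = 40·9546242095619 + 529646608614 = 382379330433374, q_9 = 40·202991720625 + 11262429271 = 8130931254271 → 382379330433374/8130931254271
APPEND 16: p_10 = 16·382379330433374 + 9546242095619 = 6127615529029603, q_10 = 16·8130931254271 + 202991720625 = 130297891788961 → 6127615529029603/130297891788961
APPEND 12: p_11 = 12·6127615529029603 + 382379330433374 = 73913765678788610, q_11 = 12·130297891788961 + 8130931254271 = 1571705632721803 → 73913765678788610/1571705632721803
APPEND 10: p_12 = 10·73913765678788610 + 6127615529029603 = 745265272316915703, q_12 = 10·1571705632721803 + 130297891788961 = 15847354219006991 → 745265272316915703/15847354219006991
APPEND 50: p_13 = 50·745265272316915703 + 73913765678788610 = 37337177381524573760, q_13 = 50·15847354219006991 + 1571705632721803 = 793939416583071353 → 37337177381524573760/793939416583071353
APPEND 42: p_14 = 42·37337177381524573760 + 745265272316915703 = 1568906715296349013623, q_14 = 42·793939416583071353 + 15847354219006991 = 33361302850708003817 → 1568906715296349013623/33361302850708003817
APPEND 49: p_15 = 49·1568906715296349013623 + 37337177381524573760 = 76913766226902626241287, q_15 = 49·33361302850708003817 + 793939416583071353 = 1635497779101275258386 → 76913766226902626241287/1635497779101275258386
APPEND 25: p_16 = 25·76913766226902626241287 + 1568906715296349013623 = 1924413062387862005045798, q_16 = 25·1635497779101275258386 + 33361302850708003817 = 40920805780382589463467 → 1924413062387862005045798/40920805780382589463467
APPEND 18: p_17 = 18·1924413062387862005045798 + 76913766226902626241287 = 34716348889208418717065651, q_17 = 18·40920805780382589463467 + 1635497779101275258386 = 738210001825987885600792 → 34716348889208418717065651/738210001825987885600792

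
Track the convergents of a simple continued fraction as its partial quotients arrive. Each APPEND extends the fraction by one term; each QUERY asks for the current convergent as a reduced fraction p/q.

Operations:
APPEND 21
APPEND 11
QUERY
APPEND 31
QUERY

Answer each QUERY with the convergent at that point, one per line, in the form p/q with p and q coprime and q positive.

APPEND 21: p_0 = 21·1 + 0 = 21, q_0 = 21·0 + 1 = 1 → 21/1
APPEND 11: p_1 = 11·21 + 1 = 232, q_1 = 11·1 + 0 = 11 → 232/11
APPEND 31: p_2 = 31·232 + 21 = 7213, q_2 = 31·11 + 1 = 342 → 7213/342

232/11
7213/342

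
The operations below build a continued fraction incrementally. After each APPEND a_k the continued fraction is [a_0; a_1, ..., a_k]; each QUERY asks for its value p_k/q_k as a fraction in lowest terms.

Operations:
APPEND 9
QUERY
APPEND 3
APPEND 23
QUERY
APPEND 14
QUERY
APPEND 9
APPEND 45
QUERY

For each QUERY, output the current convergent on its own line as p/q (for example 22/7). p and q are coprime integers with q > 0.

APPEND 9: p_0 = 9·1 + 0 = 9, q_0 = 9·0 + 1 = 1 → 9/1
APPEND 3: p_1 = 3·9 + 1 = 28, q_1 = 3·1 + 0 = 3 → 28/3
APPEND 23: p_2 = 23·28 + 9 = 653, q_2 = 23·3 + 1 = 70 → 653/70
APPEND 14: p_3 = 14·653 + 28 = 9170, q_3 = 14·70 + 3 = 983 → 9170/983
APPEND 9: p_4 = 9·9170 + 653 = 83183, q_4 = 9·983 + 70 = 8917 → 83183/8917
APPEND 45: p_5 = 45·83183 + 9170 = 3752405, q_5 = 45·8917 + 983 = 402248 → 3752405/402248

9/1
653/70
9170/983
3752405/402248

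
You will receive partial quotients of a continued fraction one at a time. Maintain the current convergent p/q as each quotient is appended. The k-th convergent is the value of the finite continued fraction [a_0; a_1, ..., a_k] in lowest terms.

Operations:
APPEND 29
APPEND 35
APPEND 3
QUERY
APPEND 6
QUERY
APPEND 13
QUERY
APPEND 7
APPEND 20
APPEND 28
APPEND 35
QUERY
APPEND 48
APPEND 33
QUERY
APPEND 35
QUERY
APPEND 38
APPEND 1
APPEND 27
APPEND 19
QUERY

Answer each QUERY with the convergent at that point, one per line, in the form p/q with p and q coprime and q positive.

APPEND 29: p_0 = 29·1 + 0 = 29, q_0 = 29·0 + 1 = 1 → 29/1
APPEND 35: p_1 = 35·29 + 1 = 1016, q_1 = 35·1 + 0 = 35 → 1016/35
APPEND 3: p_2 = 3·1016 + 29 = 3077, q_2 = 3·35 + 1 = 106 → 3077/106
APPEND 6: p_3 = 6·3077 + 1016 = 19478, q_3 = 6·106 + 35 = 671 → 19478/671
APPEND 13: p_4 = 13·19478 + 3077 = 256291, q_4 = 13·671 + 106 = 8829 → 256291/8829
APPEND 7: p_5 = 7·256291 + 19478 = 1813515, q_5 = 7·8829 + 671 = 62474 → 1813515/62474
APPEND 20: p_6 = 20·1813515 + 256291 = 36526591, q_6 = 20·62474 + 8829 = 1258309 → 36526591/1258309
APPEND 28: p_7 = 28·36526591 + 1813515 = 1024558063, q_7 = 28·1258309 + 62474 = 35295126 → 1024558063/35295126
APPEND 35: p_8 = 35·1024558063 + 36526591 = 35896058796, q_8 = 35·35295126 + 1258309 = 1236587719 → 35896058796/1236587719
APPEND 48: p_9 = 48·35896058796 + 1024558063 = 1724035380271, q_9 = 48·1236587719 + 35295126 = 59391505638 → 1724035380271/59391505638
APPEND 33: p_10 = 33·1724035380271 + 35896058796 = 56929063607739, q_10 = 33·59391505638 + 1236587719 = 1961156273773 → 56929063607739/1961156273773
APPEND 35: p_11 = 35·56929063607739 + 1724035380271 = 1994241261651136, q_11 = 35·1961156273773 + 59391505638 = 68699861087693 → 1994241261651136/68699861087693
APPEND 38: p_12 = 38·1994241261651136 + 56929063607739 = 75838097006350907, q_12 = 38·68699861087693 + 1961156273773 = 2612555877606107 → 75838097006350907/2612555877606107
APPEND 1: p_13 = 1·75838097006350907 + 1994241261651136 = 77832338268002043, q_13 = 1·2612555877606107 + 68699861087693 = 2681255738693800 → 77832338268002043/2681255738693800
APPEND 27: p_14 = 27·77832338268002043 + 75838097006350907 = 2177311230242406068, q_14 = 27·2681255738693800 + 2612555877606107 = 75006460822338707 → 2177311230242406068/75006460822338707
APPEND 19: p_15 = 19·2177311230242406068 + 77832338268002043 = 41446745712873717335, q_15 = 19·75006460822338707 + 2681255738693800 = 1427804011363129233 → 41446745712873717335/1427804011363129233

3077/106
19478/671
256291/8829
35896058796/1236587719
56929063607739/1961156273773
1994241261651136/68699861087693
41446745712873717335/1427804011363129233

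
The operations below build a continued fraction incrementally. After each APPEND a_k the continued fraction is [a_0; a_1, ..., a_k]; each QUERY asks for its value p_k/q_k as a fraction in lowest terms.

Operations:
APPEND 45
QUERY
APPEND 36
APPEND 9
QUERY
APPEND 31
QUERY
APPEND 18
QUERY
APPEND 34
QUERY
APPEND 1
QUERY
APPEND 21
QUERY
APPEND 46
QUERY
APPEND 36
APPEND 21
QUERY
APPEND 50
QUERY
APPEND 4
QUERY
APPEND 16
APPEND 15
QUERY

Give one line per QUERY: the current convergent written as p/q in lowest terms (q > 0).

APPEND 45: p_0 = 45·1 + 0 = 45, q_0 = 45·0 + 1 = 1 → 45/1
APPEND 36: p_1 = 36·45 + 1 = 1621, q_1 = 36·1 + 0 = 36 → 1621/36
APPEND 9: p_2 = 9·1621 + 45 = 14634, q_2 = 9·36 + 1 = 325 → 14634/325
APPEND 31: p_3 = 31·14634 + 1621 = 455275, q_3 = 31·325 + 36 = 10111 → 455275/10111
APPEND 18: p_4 = 18·455275 + 14634 = 8209584, q_4 = 18·10111 + 325 = 182323 → 8209584/182323
APPEND 34: p_5 = 34·8209584 + 455275 = 279581131, q_5 = 34·182323 + 10111 = 6209093 → 279581131/6209093
APPEND 1: p_6 = 1·279581131 + 8209584 = 287790715, q_6 = 1·6209093 + 182323 = 6391416 → 287790715/6391416
APPEND 21: p_7 = 21·287790715 + 279581131 = 6323186146, q_7 = 21·6391416 + 6209093 = 140428829 → 6323186146/140428829
APPEND 46: p_8 = 46·6323186146 + 287790715 = 291154353431, q_8 = 46·140428829 + 6391416 = 6466117550 → 291154353431/6466117550
APPEND 36: p_9 = 36·291154353431 + 6323186146 = 10487879909662, q_9 = 36·6466117550 + 140428829 = 232920660629 → 10487879909662/232920660629
APPEND 21: p_10 = 21·10487879909662 + 291154353431 = 220536632456333, q_10 = 21·232920660629 + 6466117550 = 4897799990759 → 220536632456333/4897799990759
APPEND 50: p_11 = 50·220536632456333 + 10487879909662 = 11037319502726312, q_11 = 50·4897799990759 + 232920660629 = 245122920198579 → 11037319502726312/245122920198579
APPEND 4: p_12 = 4·11037319502726312 + 220536632456333 = 44369814643361581, q_12 = 4·245122920198579 + 4897799990759 = 985389480785075 → 44369814643361581/985389480785075
APPEND 16: p_13 = 16·44369814643361581 + 11037319502726312 = 720954353796511608, q_13 = 16·985389480785075 + 245122920198579 = 16011354612759779 → 720954353796511608/16011354612759779
APPEND 15: p_14 = 15·720954353796511608 + 44369814643361581 = 10858685121591035701, q_14 = 15·16011354612759779 + 985389480785075 = 241155708672181760 → 10858685121591035701/241155708672181760

45/1
14634/325
455275/10111
8209584/182323
279581131/6209093
287790715/6391416
6323186146/140428829
291154353431/6466117550
220536632456333/4897799990759
11037319502726312/245122920198579
44369814643361581/985389480785075
10858685121591035701/241155708672181760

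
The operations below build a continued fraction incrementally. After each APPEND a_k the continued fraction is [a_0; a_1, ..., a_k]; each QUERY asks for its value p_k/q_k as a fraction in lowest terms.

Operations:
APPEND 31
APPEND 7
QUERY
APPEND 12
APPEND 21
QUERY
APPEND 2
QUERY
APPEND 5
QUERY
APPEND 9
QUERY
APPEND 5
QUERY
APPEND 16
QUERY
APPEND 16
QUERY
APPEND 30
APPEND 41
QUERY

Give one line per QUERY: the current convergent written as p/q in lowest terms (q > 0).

218/7
55805/1792
114257/3669
627090/20137
5758067/184902
29417425/944647
476436867/15299254
7652407297/245732711
9439647294154/303124236655

APPEND 31: p_0 = 31·1 + 0 = 31, q_0 = 31·0 + 1 = 1 → 31/1
APPEND 7: p_1 = 7·31 + 1 = 218, q_1 = 7·1 + 0 = 7 → 218/7
APPEND 12: p_2 = 12·218 + 31 = 2647, q_2 = 12·7 + 1 = 85 → 2647/85
APPEND 21: p_3 = 21·2647 + 218 = 55805, q_3 = 21·85 + 7 = 1792 → 55805/1792
APPEND 2: p_4 = 2·55805 + 2647 = 114257, q_4 = 2·1792 + 85 = 3669 → 114257/3669
APPEND 5: p_5 = 5·114257 + 55805 = 627090, q_5 = 5·3669 + 1792 = 20137 → 627090/20137
APPEND 9: p_6 = 9·627090 + 114257 = 5758067, q_6 = 9·20137 + 3669 = 184902 → 5758067/184902
APPEND 5: p_7 = 5·5758067 + 627090 = 29417425, q_7 = 5·184902 + 20137 = 944647 → 29417425/944647
APPEND 16: p_8 = 16·29417425 + 5758067 = 476436867, q_8 = 16·944647 + 184902 = 15299254 → 476436867/15299254
APPEND 16: p_9 = 16·476436867 + 29417425 = 7652407297, q_9 = 16·15299254 + 944647 = 245732711 → 7652407297/245732711
APPEND 30: p_10 = 30·7652407297 + 476436867 = 230048655777, q_10 = 30·245732711 + 15299254 = 7387280584 → 230048655777/7387280584
APPEND 41: p_11 = 41·230048655777 + 7652407297 = 9439647294154, q_11 = 41·7387280584 + 245732711 = 303124236655 → 9439647294154/303124236655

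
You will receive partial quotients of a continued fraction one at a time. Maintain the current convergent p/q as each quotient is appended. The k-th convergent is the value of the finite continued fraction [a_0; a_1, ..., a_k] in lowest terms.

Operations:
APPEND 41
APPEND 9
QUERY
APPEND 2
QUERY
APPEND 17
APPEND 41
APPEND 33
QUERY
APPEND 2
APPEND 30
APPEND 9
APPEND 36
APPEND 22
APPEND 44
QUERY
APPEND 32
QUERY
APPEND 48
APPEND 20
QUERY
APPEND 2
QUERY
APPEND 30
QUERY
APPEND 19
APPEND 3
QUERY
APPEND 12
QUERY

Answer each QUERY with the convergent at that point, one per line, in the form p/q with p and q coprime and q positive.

APPEND 41: p_0 = 41·1 + 0 = 41, q_0 = 41·0 + 1 = 1 → 41/1
APPEND 9: p_1 = 9·41 + 1 = 370, q_1 = 9·1 + 0 = 9 → 370/9
APPEND 2: p_2 = 2·370 + 41 = 781, q_2 = 2·9 + 1 = 19 → 781/19
APPEND 17: p_3 = 17·781 + 370 = 13647, q_3 = 17·19 + 9 = 332 → 13647/332
APPEND 41: p_4 = 41·13647 + 781 = 560308, q_4 = 41·332 + 19 = 13631 → 560308/13631
APPEND 33: p_5 = 33·560308 + 13647 = 18503811, q_5 = 33·13631 + 332 = 450155 → 18503811/450155
APPEND 2: p_6 = 2·18503811 + 560308 = 37567930, q_6 = 2·450155 + 13631 = 913941 → 37567930/913941
APPEND 30: p_7 = 30·37567930 + 18503811 = 1145541711, q_7 = 30·913941 + 450155 = 27868385 → 1145541711/27868385
APPEND 9: p_8 = 9·1145541711 + 37567930 = 10347443329, q_8 = 9·27868385 + 913941 = 251729406 → 10347443329/251729406
APPEND 36: p_9 = 36·10347443329 + 1145541711 = 373653501555, q_9 = 36·251729406 + 27868385 = 9090127001 → 373653501555/9090127001
APPEND 22: p_10 = 22·373653501555 + 10347443329 = 8230724477539, q_10 = 22·9090127001 + 251729406 = 200234523428 → 8230724477539/200234523428
APPEND 44: p_11 = 44·8230724477539 + 373653501555 = 362525530513271, q_11 = 44·200234523428 + 9090127001 = 8819409157833 → 362525530513271/8819409157833
APPEND 32: p_12 = 32·362525530513271 + 8230724477539 = 11609047700902211, q_12 = 32·8819409157833 + 200234523428 = 282421327574084 → 11609047700902211/282421327574084
APPEND 48: p_13 = 48·11609047700902211 + 362525530513271 = 557596815173819399, q_13 = 48·282421327574084 + 8819409157833 = 13565043132713865 → 557596815173819399/13565043132713865
APPEND 20: p_14 = 20·557596815173819399 + 11609047700902211 = 11163545351177290191, q_14 = 20·13565043132713865 + 282421327574084 = 271583283981851384 → 11163545351177290191/271583283981851384
APPEND 2: p_15 = 2·11163545351177290191 + 557596815173819399 = 22884687517528399781, q_15 = 2·271583283981851384 + 13565043132713865 = 556731611096416633 → 22884687517528399781/556731611096416633
APPEND 30: p_16 = 30·22884687517528399781 + 11163545351177290191 = 697704170877029283621, q_16 = 30·556731611096416633 + 271583283981851384 = 16973531616874350374 → 697704170877029283621/16973531616874350374
APPEND 19: p_17 = 19·697704170877029283621 + 22884687517528399781 = 13279263934181084788580, q_17 = 19·16973531616874350374 + 556731611096416633 = 323053832331709073739 → 13279263934181084788580/323053832331709073739
APPEND 3: p_18 = 3·13279263934181084788580 + 697704170877029283621 = 40535495973420283649361, q_18 = 3·323053832331709073739 + 16973531616874350374 = 986135028612001571591 → 40535495973420283649361/986135028612001571591
APPEND 12: p_19 = 12·40535495973420283649361 + 13279263934181084788580 = 499705215615224488580912, q_19 = 12·986135028612001571591 + 323053832331709073739 = 12156674175675727932831 → 499705215615224488580912/12156674175675727932831

370/9
781/19
18503811/450155
362525530513271/8819409157833
11609047700902211/282421327574084
11163545351177290191/271583283981851384
22884687517528399781/556731611096416633
697704170877029283621/16973531616874350374
40535495973420283649361/986135028612001571591
499705215615224488580912/12156674175675727932831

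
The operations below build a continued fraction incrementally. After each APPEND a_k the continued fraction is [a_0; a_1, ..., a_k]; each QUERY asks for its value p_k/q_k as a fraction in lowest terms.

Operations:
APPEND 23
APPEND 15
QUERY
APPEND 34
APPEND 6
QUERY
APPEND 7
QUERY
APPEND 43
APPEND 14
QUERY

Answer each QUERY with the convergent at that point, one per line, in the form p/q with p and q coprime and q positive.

346/15
71068/3081
509263/22078
308080541/13356168

APPEND 23: p_0 = 23·1 + 0 = 23, q_0 = 23·0 + 1 = 1 → 23/1
APPEND 15: p_1 = 15·23 + 1 = 346, q_1 = 15·1 + 0 = 15 → 346/15
APPEND 34: p_2 = 34·346 + 23 = 11787, q_2 = 34·15 + 1 = 511 → 11787/511
APPEND 6: p_3 = 6·11787 + 346 = 71068, q_3 = 6·511 + 15 = 3081 → 71068/3081
APPEND 7: p_4 = 7·71068 + 11787 = 509263, q_4 = 7·3081 + 511 = 22078 → 509263/22078
APPEND 43: p_5 = 43·509263 + 71068 = 21969377, q_5 = 43·22078 + 3081 = 952435 → 21969377/952435
APPEND 14: p_6 = 14·21969377 + 509263 = 308080541, q_6 = 14·952435 + 22078 = 13356168 → 308080541/13356168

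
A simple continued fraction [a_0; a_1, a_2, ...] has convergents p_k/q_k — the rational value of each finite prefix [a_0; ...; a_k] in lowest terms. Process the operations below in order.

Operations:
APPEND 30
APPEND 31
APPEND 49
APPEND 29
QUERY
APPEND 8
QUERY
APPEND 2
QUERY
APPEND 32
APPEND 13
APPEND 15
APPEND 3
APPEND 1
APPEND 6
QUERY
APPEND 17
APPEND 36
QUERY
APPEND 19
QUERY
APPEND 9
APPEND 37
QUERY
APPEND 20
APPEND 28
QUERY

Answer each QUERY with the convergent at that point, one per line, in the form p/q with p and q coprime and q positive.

APPEND 30: p_0 = 30·1 + 0 = 30, q_0 = 30·0 + 1 = 1 → 30/1
APPEND 31: p_1 = 31·30 + 1 = 931, q_1 = 31·1 + 0 = 31 → 931/31
APPEND 49: p_2 = 49·931 + 30 = 45649, q_2 = 49·31 + 1 = 1520 → 45649/1520
APPEND 29: p_3 = 29·45649 + 931 = 1324752, q_3 = 29·1520 + 31 = 44111 → 1324752/44111
APPEND 8: p_4 = 8·1324752 + 45649 = 10643665, q_4 = 8·44111 + 1520 = 354408 → 10643665/354408
APPEND 2: p_5 = 2·10643665 + 1324752 = 22612082, q_5 = 2·354408 + 44111 = 752927 → 22612082/752927
APPEND 32: p_6 = 32·22612082 + 10643665 = 734230289, q_6 = 32·752927 + 354408 = 24448072 → 734230289/24448072
APPEND 13: p_7 = 13·734230289 + 22612082 = 9567605839, q_7 = 13·24448072 + 752927 = 318577863 → 9567605839/318577863
APPEND 15: p_8 = 15·9567605839 + 734230289 = 144248317874, q_8 = 15·318577863 + 24448072 = 4803116017 → 144248317874/4803116017
APPEND 3: p_9 = 3·144248317874 + 9567605839 = 442312559461, q_9 = 3·4803116017 + 318577863 = 14727925914 → 442312559461/14727925914
APPEND 1: p_10 = 1·442312559461 + 144248317874 = 586560877335, q_10 = 1·14727925914 + 4803116017 = 19531041931 → 586560877335/19531041931
APPEND 6: p_11 = 6·586560877335 + 442312559461 = 3961677823471, q_11 = 6·19531041931 + 14727925914 = 131914177500 → 3961677823471/131914177500
APPEND 17: p_12 = 17·3961677823471 + 586560877335 = 67935083876342, q_12 = 17·131914177500 + 19531041931 = 2262072059431 → 67935083876342/2262072059431
APPEND 36: p_13 = 36·67935083876342 + 3961677823471 = 2449624697371783, q_13 = 36·2262072059431 + 131914177500 = 81566508317016 → 2449624697371783/81566508317016
APPEND 19: p_14 = 19·2449624697371783 + 67935083876342 = 46610804333940219, q_14 = 19·81566508317016 + 2262072059431 = 1552025730082735 → 46610804333940219/1552025730082735
APPEND 9: p_15 = 9·46610804333940219 + 2449624697371783 = 421946863702833754, q_15 = 9·1552025730082735 + 81566508317016 = 14049798079061631 → 421946863702833754/14049798079061631
APPEND 37: p_16 = 37·421946863702833754 + 46610804333940219 = 15658644761338789117, q_16 = 37·14049798079061631 + 1552025730082735 = 521394554655363082 → 15658644761338789117/521394554655363082
APPEND 20: p_17 = 20·15658644761338789117 + 421946863702833754 = 313594842090478616094, q_17 = 20·521394554655363082 + 14049798079061631 = 10441940891186323271 → 313594842090478616094/10441940891186323271
APPEND 28: p_18 = 28·313594842090478616094 + 15658644761338789117 = 8796314223294740039749, q_18 = 28·10441940891186323271 + 521394554655363082 = 292895739507872414670 → 8796314223294740039749/292895739507872414670

1324752/44111
10643665/354408
22612082/752927
3961677823471/131914177500
2449624697371783/81566508317016
46610804333940219/1552025730082735
15658644761338789117/521394554655363082
8796314223294740039749/292895739507872414670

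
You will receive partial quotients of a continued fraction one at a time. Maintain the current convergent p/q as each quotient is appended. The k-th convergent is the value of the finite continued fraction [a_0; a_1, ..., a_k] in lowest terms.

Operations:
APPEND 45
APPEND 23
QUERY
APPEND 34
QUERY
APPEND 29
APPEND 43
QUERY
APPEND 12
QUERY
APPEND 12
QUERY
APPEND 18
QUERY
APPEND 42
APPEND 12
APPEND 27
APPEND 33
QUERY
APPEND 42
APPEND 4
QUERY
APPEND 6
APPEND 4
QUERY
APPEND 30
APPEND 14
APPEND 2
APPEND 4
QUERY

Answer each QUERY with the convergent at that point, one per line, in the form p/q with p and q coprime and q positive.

1036/23
35269/783
44060260/978173
529746957/11760806
6401023744/142107845
115748174349/2569702016
52369077378837582/1162635389053301
8856714749476703650/196626148748097697
230222214409015457318/5111117232061486821
907133014863776432150272/20139078220336037129819

APPEND 45: p_0 = 45·1 + 0 = 45, q_0 = 45·0 + 1 = 1 → 45/1
APPEND 23: p_1 = 23·45 + 1 = 1036, q_1 = 23·1 + 0 = 23 → 1036/23
APPEND 34: p_2 = 34·1036 + 45 = 35269, q_2 = 34·23 + 1 = 783 → 35269/783
APPEND 29: p_3 = 29·35269 + 1036 = 1023837, q_3 = 29·783 + 23 = 22730 → 1023837/22730
APPEND 43: p_4 = 43·1023837 + 35269 = 44060260, q_4 = 43·22730 + 783 = 978173 → 44060260/978173
APPEND 12: p_5 = 12·44060260 + 1023837 = 529746957, q_5 = 12·978173 + 22730 = 11760806 → 529746957/11760806
APPEND 12: p_6 = 12·529746957 + 44060260 = 6401023744, q_6 = 12·11760806 + 978173 = 142107845 → 6401023744/142107845
APPEND 18: p_7 = 18·6401023744 + 529746957 = 115748174349, q_7 = 18·142107845 + 11760806 = 2569702016 → 115748174349/2569702016
APPEND 42: p_8 = 42·115748174349 + 6401023744 = 4867824346402, q_8 = 42·2569702016 + 142107845 = 108069592517 → 4867824346402/108069592517
APPEND 12: p_9 = 12·4867824346402 + 115748174349 = 58529640331173, q_9 = 12·108069592517 + 2569702016 = 1299404812220 → 58529640331173/1299404812220
APPEND 27: p_10 = 27·58529640331173 + 4867824346402 = 1585168113288073, q_10 = 27·1299404812220 + 108069592517 = 35191999522457 → 1585168113288073/35191999522457
APPEND 33: p_11 = 33·1585168113288073 + 58529640331173 = 52369077378837582, q_11 = 33·35191999522457 + 1299404812220 = 1162635389053301 → 52369077378837582/1162635389053301
APPEND 42: p_12 = 42·52369077378837582 + 1585168113288073 = 2201086418024466517, q_12 = 42·1162635389053301 + 35191999522457 = 48865878339761099 → 2201086418024466517/48865878339761099
APPEND 4: p_13 = 4·2201086418024466517 + 52369077378837582 = 8856714749476703650, q_13 = 4·48865878339761099 + 1162635389053301 = 196626148748097697 → 8856714749476703650/196626148748097697
APPEND 6: p_14 = 6·8856714749476703650 + 2201086418024466517 = 55341374914884688417, q_14 = 6·196626148748097697 + 48865878339761099 = 1228622770828347281 → 55341374914884688417/1228622770828347281
APPEND 4: p_15 = 4·55341374914884688417 + 8856714749476703650 = 230222214409015457318, q_15 = 4·1228622770828347281 + 196626148748097697 = 5111117232061486821 → 230222214409015457318/5111117232061486821
APPEND 30: p_16 = 30·230222214409015457318 + 55341374914884688417 = 6962007807185348407957, q_16 = 30·5111117232061486821 + 1228622770828347281 = 154562139732672951911 → 6962007807185348407957/154562139732672951911
APPEND 14: p_17 = 14·6962007807185348407957 + 230222214409015457318 = 97698331515003893168716, q_17 = 14·154562139732672951911 + 5111117232061486821 = 2168981073489482813575 → 97698331515003893168716/2168981073489482813575
APPEND 2: p_18 = 2·97698331515003893168716 + 6962007807185348407957 = 202358670837193134745389, q_18 = 2·2168981073489482813575 + 154562139732672951911 = 4492524286711638579061 → 202358670837193134745389/4492524286711638579061
APPEND 4: p_19 = 4·202358670837193134745389 + 97698331515003893168716 = 907133014863776432150272, q_19 = 4·4492524286711638579061 + 2168981073489482813575 = 20139078220336037129819 → 907133014863776432150272/20139078220336037129819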